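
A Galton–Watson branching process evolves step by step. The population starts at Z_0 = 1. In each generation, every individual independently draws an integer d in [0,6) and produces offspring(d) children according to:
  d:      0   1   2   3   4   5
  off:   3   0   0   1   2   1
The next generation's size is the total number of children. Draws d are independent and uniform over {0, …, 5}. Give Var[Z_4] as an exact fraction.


15539615/1679616

Outcome values over d=0..5: [3, 0, 0, 1, 2, 1]
Σy = 7, Σy² = 15, M = 6
μ = 7/6 = 7/6,  σ² = 15/6 − (7/6)² = 41/36
V_0 = 0, E_0 = 1
V_1 = 41/36·E_0 + (7/6)²·V_0 = 41/36;  E_1 = 7/6
V_2 = 41/36·E_1 + (7/6)²·V_1 = 3731/1296;  E_2 = 49/36
V_3 = 41/36·E_2 + (7/6)²·V_2 = 255143/46656;  E_3 = 343/216
V_4 = 41/36·E_3 + (7/6)²·V_3 = 15539615/1679616;  E_4 = 2401/1296


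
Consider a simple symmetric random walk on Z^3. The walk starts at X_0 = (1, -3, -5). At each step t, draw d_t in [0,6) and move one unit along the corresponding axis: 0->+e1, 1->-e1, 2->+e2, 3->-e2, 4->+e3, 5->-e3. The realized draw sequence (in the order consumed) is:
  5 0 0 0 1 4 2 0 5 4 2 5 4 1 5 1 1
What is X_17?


t=0: X=(1, -3, -5), d=5 → -e3, X_1=(1, -3, -6)
t=1: X=(1, -3, -6), d=0 → +e1, X_2=(2, -3, -6)
t=2: X=(2, -3, -6), d=0 → +e1, X_3=(3, -3, -6)
t=3: X=(3, -3, -6), d=0 → +e1, X_4=(4, -3, -6)
t=4: X=(4, -3, -6), d=1 → -e1, X_5=(3, -3, -6)
t=5: X=(3, -3, -6), d=4 → +e3, X_6=(3, -3, -5)
t=6: X=(3, -3, -5), d=2 → +e2, X_7=(3, -2, -5)
t=7: X=(3, -2, -5), d=0 → +e1, X_8=(4, -2, -5)
t=8: X=(4, -2, -5), d=5 → -e3, X_9=(4, -2, -6)
t=9: X=(4, -2, -6), d=4 → +e3, X_10=(4, -2, -5)
t=10: X=(4, -2, -5), d=2 → +e2, X_11=(4, -1, -5)
t=11: X=(4, -1, -5), d=5 → -e3, X_12=(4, -1, -6)
t=12: X=(4, -1, -6), d=4 → +e3, X_13=(4, -1, -5)
t=13: X=(4, -1, -5), d=1 → -e1, X_14=(3, -1, -5)
t=14: X=(3, -1, -5), d=5 → -e3, X_15=(3, -1, -6)
t=15: X=(3, -1, -6), d=1 → -e1, X_16=(2, -1, -6)
t=16: X=(2, -1, -6), d=1 → -e1, X_17=(1, -1, -6)

(1, -1, -6)


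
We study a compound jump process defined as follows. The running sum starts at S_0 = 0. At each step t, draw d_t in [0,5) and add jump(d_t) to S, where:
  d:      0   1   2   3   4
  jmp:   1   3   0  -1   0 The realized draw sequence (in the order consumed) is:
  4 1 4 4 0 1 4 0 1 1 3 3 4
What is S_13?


t=0: S=0, d=4, jump=0, S_1=0
t=1: S=0, d=1, jump=3, S_2=3
t=2: S=3, d=4, jump=0, S_3=3
t=3: S=3, d=4, jump=0, S_4=3
t=4: S=3, d=0, jump=1, S_5=4
t=5: S=4, d=1, jump=3, S_6=7
t=6: S=7, d=4, jump=0, S_7=7
t=7: S=7, d=0, jump=1, S_8=8
t=8: S=8, d=1, jump=3, S_9=11
t=9: S=11, d=1, jump=3, S_10=14
t=10: S=14, d=3, jump=-1, S_11=13
t=11: S=13, d=3, jump=-1, S_12=12
t=12: S=12, d=4, jump=0, S_13=12

12


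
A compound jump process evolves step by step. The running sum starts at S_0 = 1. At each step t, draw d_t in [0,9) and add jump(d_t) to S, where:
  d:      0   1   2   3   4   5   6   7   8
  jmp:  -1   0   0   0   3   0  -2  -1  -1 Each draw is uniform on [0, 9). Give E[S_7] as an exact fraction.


-5/9

Outcome values over d=0..8: [-1, 0, 0, 0, 3, 0, -2, -1, -1]
Σy = -2, Σy² = 16, M = 9
μ = -2/9 = -2/9,  σ² = 16/9 − (-2/9)² = 140/81
E[S_7] = 1 + 7·(-2/9) = -5/9


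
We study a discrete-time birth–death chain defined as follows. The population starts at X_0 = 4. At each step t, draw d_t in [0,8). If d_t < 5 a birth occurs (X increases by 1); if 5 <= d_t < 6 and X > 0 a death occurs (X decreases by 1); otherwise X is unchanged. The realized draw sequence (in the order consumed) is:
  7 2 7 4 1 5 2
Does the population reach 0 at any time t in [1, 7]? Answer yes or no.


t=0: X=4, d=7 → hold, X_1=4
t=1: X=4, d=2 → birth, X_2=5
t=2: X=5, d=7 → hold, X_3=5
t=3: X=5, d=4 → birth, X_4=6
t=4: X=6, d=1 → birth, X_5=7
t=5: X=7, d=5 → death, X_6=6
t=6: X=6, d=2 → birth, X_7=7

no


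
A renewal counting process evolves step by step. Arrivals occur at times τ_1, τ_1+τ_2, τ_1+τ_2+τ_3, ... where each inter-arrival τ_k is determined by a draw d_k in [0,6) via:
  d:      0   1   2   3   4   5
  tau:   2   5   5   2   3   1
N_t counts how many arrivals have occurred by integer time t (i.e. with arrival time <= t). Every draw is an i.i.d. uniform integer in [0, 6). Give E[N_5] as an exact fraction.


11863/7776

Inter-arrival values over d=0..5: [2, 5, 5, 2, 3, 1]
Each d has probability 1/6, so the pmf of τ is: f(1) = 1/6, f(2) = 1/3, f(3) = 1/6, f(5) = 1/3
Renewal equation for m(n) = E[N_n]: condition on τ_1 = k (if k <= n, one arrival plus a fresh copy on the remaining n−k steps): m(n) = F(n) + Σ_{k<=n} f(k)·m(n−k), where F(n) = P(τ <= n) and m(0) = 0
m(1) = F(1) = 1/6
m(2) = F(2) + f(1)·m(1) = 1/2 + 1/6·1/6 = 19/36
m(3) = F(3) + f(1)·m(2) + f(2)·m(1) = 2/3 + 1/6·19/36 + 1/3·1/6 = 175/216
m(4) = F(4) + f(1)·m(3) + f(2)·m(2) + f(3)·m(1) = 2/3 + 1/6·175/216 + 1/3·19/36 + 1/6·1/6 = 1303/1296
m(5) = F(5) + f(1)·m(4) + f(2)·m(3) + f(3)·m(2) = 1 + 1/6·1303/1296 + 1/3·175/216 + 1/6·19/36 = 11863/7776
E[N_5] = m(5) = 11863/7776


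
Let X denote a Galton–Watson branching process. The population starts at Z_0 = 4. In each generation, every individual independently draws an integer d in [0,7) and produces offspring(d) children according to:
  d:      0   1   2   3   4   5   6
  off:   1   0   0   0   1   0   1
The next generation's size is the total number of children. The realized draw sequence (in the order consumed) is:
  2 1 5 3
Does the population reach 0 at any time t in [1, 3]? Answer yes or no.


yes

gen 0: Z_0=4, draws=[2, 1, 5, 3], offspring=[0, 0, 0, 0], Z_1=0
gen 1: Z_1=0, draws=[], offspring=[], Z_2=0
gen 2: Z_2=0, draws=[], offspring=[], Z_3=0


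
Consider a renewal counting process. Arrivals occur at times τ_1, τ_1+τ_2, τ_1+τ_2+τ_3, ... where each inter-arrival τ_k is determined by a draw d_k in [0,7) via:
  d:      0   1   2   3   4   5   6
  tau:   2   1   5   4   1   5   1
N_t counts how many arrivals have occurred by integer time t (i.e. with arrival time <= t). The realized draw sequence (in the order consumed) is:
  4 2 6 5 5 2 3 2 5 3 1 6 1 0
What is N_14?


draw d_1=4: τ_1=1, arrival time A_1=1
draw d_2=2: τ_2=5, arrival time A_2=6
draw d_3=6: τ_3=1, arrival time A_3=7
draw d_4=5: τ_4=5, arrival time A_4=12
draw d_5=5: τ_5=5, arrival time A_5=17
draw d_6=2: τ_6=5, arrival time A_6=22
draw d_7=3: τ_7=4, arrival time A_7=26
draw d_8=2: τ_8=5, arrival time A_8=31
draw d_9=5: τ_9=5, arrival time A_9=36
draw d_10=3: τ_10=4, arrival time A_10=40
draw d_11=1: τ_11=1, arrival time A_11=41
draw d_12=6: τ_12=1, arrival time A_12=42
draw d_13=1: τ_13=1, arrival time A_13=43
draw d_14=0: τ_14=2, arrival time A_14=45
N_t over t=0..14: 0:0 1:1 2:1 3:1 4:1 5:1 6:2 7:3 8:3 9:3 10:3 11:3 12:4 13:4 14:4

4


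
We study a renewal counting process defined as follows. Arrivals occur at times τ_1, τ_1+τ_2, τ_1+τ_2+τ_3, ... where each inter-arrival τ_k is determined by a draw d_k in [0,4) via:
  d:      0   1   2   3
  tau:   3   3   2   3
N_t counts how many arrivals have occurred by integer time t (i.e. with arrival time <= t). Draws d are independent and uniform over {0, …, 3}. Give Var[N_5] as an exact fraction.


Inter-arrival values over d=0..3: [3, 3, 2, 3]
Each d has probability 1/4, so the pmf of τ is: f(2) = 1/4, f(3) = 3/4
Let p_n(j) = P(N_n = j), with p_0 = [1]. Condition on τ_1: p_n(0) = P(τ > n), and for j >= 1, p_n(j) = Σ_{k<=n} f(k)·p_{n−k}(j−1)
p_1 = [1]  (j = 0)
p_2 = [3/4, 1/4]  (j = 0..1)
p_3 = [0, 1]  (j = 0..1)
p_4 = [0, 15/16, 1/16]  (j = 0..2)
p_5 = [0, 9/16, 7/16]  (j = 0..2)
E[N_5] = Σ j·p_5(j) = 23/16;  E[N_5²] = Σ j²·p_5(j) = 37/16
Var[N_5] = 37/16 − (23/16)² = 63/256

63/256


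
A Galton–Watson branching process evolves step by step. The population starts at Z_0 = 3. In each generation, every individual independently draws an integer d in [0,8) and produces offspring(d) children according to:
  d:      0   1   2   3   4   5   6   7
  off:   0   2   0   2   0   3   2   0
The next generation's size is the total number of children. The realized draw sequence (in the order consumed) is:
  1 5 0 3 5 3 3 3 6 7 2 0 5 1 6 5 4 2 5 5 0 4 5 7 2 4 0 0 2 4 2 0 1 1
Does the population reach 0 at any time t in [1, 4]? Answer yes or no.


gen 0: Z_0=3, draws=[1, 5, 0], offspring=[2, 3, 0], Z_1=5
gen 1: Z_1=5, draws=[3, 5, 3, 3, 3], offspring=[2, 3, 2, 2, 2], Z_2=11
gen 2: Z_2=11, draws=[6, 7, 2, 0, 5, 1, 6, 5, 4, 2, 5], offspring=[2, 0, 0, 0, 3, 2, 2, 3, 0, 0, 3], Z_3=15
gen 3: Z_3=15, draws=[5, 0, 4, 5, 7, 2, 4, 0, 0, 2, 4, 2, 0, 1, 1], offspring=[3, 0, 0, 3, 0, 0, 0, 0, 0, 0, 0, 0, 0, 2, 2], Z_4=10

no


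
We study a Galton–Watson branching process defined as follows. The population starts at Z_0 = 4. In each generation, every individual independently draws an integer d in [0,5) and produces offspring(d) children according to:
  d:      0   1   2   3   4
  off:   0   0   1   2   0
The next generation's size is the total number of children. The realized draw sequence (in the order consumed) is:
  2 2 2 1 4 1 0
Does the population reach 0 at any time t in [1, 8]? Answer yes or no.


gen 0: Z_0=4, draws=[2, 2, 2, 1], offspring=[1, 1, 1, 0], Z_1=3
gen 1: Z_1=3, draws=[4, 1, 0], offspring=[0, 0, 0], Z_2=0
gen 2: Z_2=0, draws=[], offspring=[], Z_3=0
gen 3: Z_3=0, draws=[], offspring=[], Z_4=0
gen 4: Z_4=0, draws=[], offspring=[], Z_5=0
gen 5: Z_5=0, draws=[], offspring=[], Z_6=0
gen 6: Z_6=0, draws=[], offspring=[], Z_7=0
gen 7: Z_7=0, draws=[], offspring=[], Z_8=0

yes


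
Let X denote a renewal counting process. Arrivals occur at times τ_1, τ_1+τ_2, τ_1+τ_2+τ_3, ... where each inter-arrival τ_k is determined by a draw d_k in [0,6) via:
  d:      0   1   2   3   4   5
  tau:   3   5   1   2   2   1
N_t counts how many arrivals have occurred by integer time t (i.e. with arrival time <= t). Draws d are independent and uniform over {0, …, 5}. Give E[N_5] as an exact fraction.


995/486

Inter-arrival values over d=0..5: [3, 5, 1, 2, 2, 1]
Each d has probability 1/6, so the pmf of τ is: f(1) = 1/3, f(2) = 1/3, f(3) = 1/6, f(5) = 1/6
Renewal equation for m(n) = E[N_n]: condition on τ_1 = k (if k <= n, one arrival plus a fresh copy on the remaining n−k steps): m(n) = F(n) + Σ_{k<=n} f(k)·m(n−k), where F(n) = P(τ <= n) and m(0) = 0
m(1) = F(1) = 1/3
m(2) = F(2) + f(1)·m(1) = 2/3 + 1/3·1/3 = 7/9
m(3) = F(3) + f(1)·m(2) + f(2)·m(1) = 5/6 + 1/3·7/9 + 1/3·1/3 = 65/54
m(4) = F(4) + f(1)·m(3) + f(2)·m(2) + f(3)·m(1) = 5/6 + 1/3·65/54 + 1/3·7/9 + 1/6·1/3 = 251/162
m(5) = F(5) + f(1)·m(4) + f(2)·m(3) + f(3)·m(2) = 1 + 1/3·251/162 + 1/3·65/54 + 1/6·7/9 = 995/486
E[N_5] = m(5) = 995/486


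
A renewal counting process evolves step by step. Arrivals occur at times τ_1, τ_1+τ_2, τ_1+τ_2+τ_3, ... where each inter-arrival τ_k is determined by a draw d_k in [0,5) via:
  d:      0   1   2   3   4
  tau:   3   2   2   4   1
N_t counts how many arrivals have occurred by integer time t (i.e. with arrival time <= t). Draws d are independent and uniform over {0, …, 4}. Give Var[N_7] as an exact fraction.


4108210344/6103515625

Inter-arrival values over d=0..4: [3, 2, 2, 4, 1]
Each d has probability 1/5, so the pmf of τ is: f(1) = 1/5, f(2) = 2/5, f(3) = 1/5, f(4) = 1/5
Let p_n(j) = P(N_n = j), with p_0 = [1]. Condition on τ_1: p_n(0) = P(τ > n), and for j >= 1, p_n(j) = Σ_{k<=n} f(k)·p_{n−k}(j−1)
p_1 = [4/5, 1/5]  (j = 0..1)
p_2 = [2/5, 14/25, 1/25]  (j = 0..2)
p_3 = [1/5, 3/5, 24/125, 1/125]  (j = 0..3)
p_4 = [0, 14/25, 48/125, 34/625, 1/625]  (j = 0..4)
p_5 = [0, 8/25, 63/125, 101/625, 44/3125, 1/3125]  (j = 0..5)
p_6 = [0, 3/25, 13/25, 188/625, 174/3125, 54/15625, 1/15625]  (j = 0..6)
p_7 = [0, 1/25, 48/125, 263/625, 429/3125, 267/15625, 64/78125, 1/78125]  (j = 0..7)
E[N_7] = Σ j·p_7(j) = 211716/78125;  E[N_7²] = Σ j²·p_7(j) = 626328/78125
Var[N_7] = 626328/78125 − (211716/78125)² = 4108210344/6103515625


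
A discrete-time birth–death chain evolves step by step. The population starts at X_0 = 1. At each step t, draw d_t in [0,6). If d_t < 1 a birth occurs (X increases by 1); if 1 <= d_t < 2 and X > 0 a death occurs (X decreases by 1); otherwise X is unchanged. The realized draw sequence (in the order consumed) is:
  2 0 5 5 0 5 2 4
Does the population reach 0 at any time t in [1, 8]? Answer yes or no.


no

t=0: X=1, d=2 → hold, X_1=1
t=1: X=1, d=0 → birth, X_2=2
t=2: X=2, d=5 → hold, X_3=2
t=3: X=2, d=5 → hold, X_4=2
t=4: X=2, d=0 → birth, X_5=3
t=5: X=3, d=5 → hold, X_6=3
t=6: X=3, d=2 → hold, X_7=3
t=7: X=3, d=4 → hold, X_8=3


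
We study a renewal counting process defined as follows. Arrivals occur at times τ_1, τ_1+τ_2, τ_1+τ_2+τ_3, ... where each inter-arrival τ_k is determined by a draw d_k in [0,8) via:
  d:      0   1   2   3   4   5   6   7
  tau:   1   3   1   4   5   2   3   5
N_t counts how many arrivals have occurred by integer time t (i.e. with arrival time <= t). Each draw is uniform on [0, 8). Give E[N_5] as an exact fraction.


Inter-arrival values over d=0..7: [1, 3, 1, 4, 5, 2, 3, 5]
Each d has probability 1/8, so the pmf of τ is: f(1) = 1/4, f(2) = 1/8, f(3) = 1/4, f(4) = 1/8, f(5) = 1/4
Renewal equation for m(n) = E[N_n]: condition on τ_1 = k (if k <= n, one arrival plus a fresh copy on the remaining n−k steps): m(n) = F(n) + Σ_{k<=n} f(k)·m(n−k), where F(n) = P(τ <= n) and m(0) = 0
m(1) = F(1) = 1/4
m(2) = F(2) + f(1)·m(1) = 3/8 + 1/4·1/4 = 7/16
m(3) = F(3) + f(1)·m(2) + f(2)·m(1) = 5/8 + 1/4·7/16 + 1/8·1/4 = 49/64
m(4) = F(4) + f(1)·m(3) + f(2)·m(2) + f(3)·m(1) = 3/4 + 1/4·49/64 + 1/8·7/16 + 1/4·1/4 = 271/256
m(5) = F(5) + f(1)·m(4) + f(2)·m(3) + f(3)·m(2) + f(4)·m(1) = 1 + 1/4·271/256 + 1/8·49/64 + 1/4·7/16 + 1/8·1/4 = 1537/1024
E[N_5] = m(5) = 1537/1024

1537/1024


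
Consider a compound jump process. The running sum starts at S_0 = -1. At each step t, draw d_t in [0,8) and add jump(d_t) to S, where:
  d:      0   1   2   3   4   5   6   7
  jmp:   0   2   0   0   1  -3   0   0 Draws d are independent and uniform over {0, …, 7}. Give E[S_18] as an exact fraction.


Outcome values over d=0..7: [0, 2, 0, 0, 1, -3, 0, 0]
Σy = 0, Σy² = 14, M = 8
μ = 0/8 = 0,  σ² = 14/8 − (0)² = 7/4
E[S_18] = -1 + 18·(0) = -1

-1


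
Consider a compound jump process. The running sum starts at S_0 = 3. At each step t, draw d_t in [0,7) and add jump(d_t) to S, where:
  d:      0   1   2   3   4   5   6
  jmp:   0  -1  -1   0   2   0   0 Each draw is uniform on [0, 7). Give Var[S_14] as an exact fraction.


12

Outcome values over d=0..6: [0, -1, -1, 0, 2, 0, 0]
Σy = 0, Σy² = 6, M = 7
μ = 0/7 = 0,  σ² = 6/7 − (0)² = 6/7
Independent increments: Var[S_14] = 14·σ² = 14·(6/7) = 12


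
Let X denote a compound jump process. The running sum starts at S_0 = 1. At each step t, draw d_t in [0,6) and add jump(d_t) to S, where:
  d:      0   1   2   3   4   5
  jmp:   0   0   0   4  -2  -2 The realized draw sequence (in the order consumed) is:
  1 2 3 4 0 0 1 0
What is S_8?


3

t=0: S=1, d=1, jump=0, S_1=1
t=1: S=1, d=2, jump=0, S_2=1
t=2: S=1, d=3, jump=4, S_3=5
t=3: S=5, d=4, jump=-2, S_4=3
t=4: S=3, d=0, jump=0, S_5=3
t=5: S=3, d=0, jump=0, S_6=3
t=6: S=3, d=1, jump=0, S_7=3
t=7: S=3, d=0, jump=0, S_8=3


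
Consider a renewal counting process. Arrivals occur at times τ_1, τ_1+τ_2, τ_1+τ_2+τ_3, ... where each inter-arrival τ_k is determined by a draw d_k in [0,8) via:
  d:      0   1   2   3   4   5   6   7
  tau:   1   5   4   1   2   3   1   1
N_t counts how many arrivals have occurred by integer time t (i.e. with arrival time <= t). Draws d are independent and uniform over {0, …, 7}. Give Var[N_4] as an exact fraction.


4743/4096

Inter-arrival values over d=0..7: [1, 5, 4, 1, 2, 3, 1, 1]
Each d has probability 1/8, so the pmf of τ is: f(1) = 1/2, f(2) = 1/8, f(3) = 1/8, f(4) = 1/8, f(5) = 1/8
Let p_n(j) = P(N_n = j), with p_0 = [1]. Condition on τ_1: p_n(0) = P(τ > n), and for j >= 1, p_n(j) = Σ_{k<=n} f(k)·p_{n−k}(j−1)
p_1 = [1/2, 1/2]  (j = 0..1)
p_2 = [3/8, 3/8, 1/4]  (j = 0..2)
p_3 = [1/4, 3/8, 1/4, 1/8]  (j = 0..3)
p_4 = [1/8, 23/64, 19/64, 5/32, 1/16]  (j = 0..4)
E[N_4] = Σ j·p_4(j) = 107/64;  E[N_4²] = Σ j²·p_4(j) = 253/64
Var[N_4] = 253/64 − (107/64)² = 4743/4096


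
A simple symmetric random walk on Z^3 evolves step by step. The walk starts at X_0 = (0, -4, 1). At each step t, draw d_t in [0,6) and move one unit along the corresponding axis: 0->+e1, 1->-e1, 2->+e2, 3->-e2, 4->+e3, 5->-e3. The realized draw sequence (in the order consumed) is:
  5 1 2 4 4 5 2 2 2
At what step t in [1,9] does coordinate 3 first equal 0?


1

t=0: X=(0, -4, 1), d=5 → -e3, X_1=(0, -4, 0)
t=1: X=(0, -4, 0), d=1 → -e1, X_2=(-1, -4, 0)
t=2: X=(-1, -4, 0), d=2 → +e2, X_3=(-1, -3, 0)
t=3: X=(-1, -3, 0), d=4 → +e3, X_4=(-1, -3, 1)
t=4: X=(-1, -3, 1), d=4 → +e3, X_5=(-1, -3, 2)
t=5: X=(-1, -3, 2), d=5 → -e3, X_6=(-1, -3, 1)
t=6: X=(-1, -3, 1), d=2 → +e2, X_7=(-1, -2, 1)
t=7: X=(-1, -2, 1), d=2 → +e2, X_8=(-1, -1, 1)
t=8: X=(-1, -1, 1), d=2 → +e2, X_9=(-1, 0, 1)


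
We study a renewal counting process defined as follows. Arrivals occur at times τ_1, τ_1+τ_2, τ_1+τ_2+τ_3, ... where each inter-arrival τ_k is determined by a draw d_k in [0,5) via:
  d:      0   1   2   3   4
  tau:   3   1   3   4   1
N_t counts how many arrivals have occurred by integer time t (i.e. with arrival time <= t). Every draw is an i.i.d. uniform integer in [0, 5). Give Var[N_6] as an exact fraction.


226864824/244140625

Inter-arrival values over d=0..4: [3, 1, 3, 4, 1]
Each d has probability 1/5, so the pmf of τ is: f(1) = 2/5, f(3) = 2/5, f(4) = 1/5
Let p_n(j) = P(N_n = j), with p_0 = [1]. Condition on τ_1: p_n(0) = P(τ > n), and for j >= 1, p_n(j) = Σ_{k<=n} f(k)·p_{n−k}(j−1)
p_1 = [3/5, 2/5]  (j = 0..1)
p_2 = [3/5, 6/25, 4/25]  (j = 0..2)
p_3 = [1/5, 16/25, 12/125, 8/125]  (j = 0..3)
p_4 = [0, 13/25, 52/125, 24/625, 16/625]  (j = 0..4)
p_5 = [0, 9/25, 48/125, 144/625, 48/3125, 32/3125]  (j = 0..5)
p_6 = [0, 1/5, 56/125, 28/125, 368/3125, 96/15625, 64/15625]  (j = 0..6)
E[N_6] = Σ j·p_6(j) = 35849/15625;  E[N_6²] = Σ j²·p_6(j) = 96769/15625
Var[N_6] = 96769/15625 − (35849/15625)² = 226864824/244140625


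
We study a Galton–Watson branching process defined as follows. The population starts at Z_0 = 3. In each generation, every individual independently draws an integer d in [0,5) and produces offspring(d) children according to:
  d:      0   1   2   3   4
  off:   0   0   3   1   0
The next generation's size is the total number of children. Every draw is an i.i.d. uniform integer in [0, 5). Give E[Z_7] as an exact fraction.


Outcome values over d=0..4: [0, 0, 3, 1, 0]
Σy = 4, Σy² = 10, M = 5
μ = 4/5 = 4/5,  σ² = 10/5 − (4/5)² = 34/25
E[Z_0] = 3
E[Z_1] = 4/5·E[Z_0] = 12/5
E[Z_2] = 4/5·E[Z_1] = 48/25
E[Z_3] = 4/5·E[Z_2] = 192/125
E[Z_4] = 4/5·E[Z_3] = 768/625
E[Z_5] = 4/5·E[Z_4] = 3072/3125
E[Z_6] = 4/5·E[Z_5] = 12288/15625
E[Z_7] = 4/5·E[Z_6] = 49152/78125

49152/78125


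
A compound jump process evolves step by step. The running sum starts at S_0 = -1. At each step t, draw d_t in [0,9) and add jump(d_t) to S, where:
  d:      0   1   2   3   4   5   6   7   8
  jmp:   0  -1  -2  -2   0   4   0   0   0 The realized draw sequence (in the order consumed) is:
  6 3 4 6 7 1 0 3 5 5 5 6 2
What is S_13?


t=0: S=-1, d=6, jump=0, S_1=-1
t=1: S=-1, d=3, jump=-2, S_2=-3
t=2: S=-3, d=4, jump=0, S_3=-3
t=3: S=-3, d=6, jump=0, S_4=-3
t=4: S=-3, d=7, jump=0, S_5=-3
t=5: S=-3, d=1, jump=-1, S_6=-4
t=6: S=-4, d=0, jump=0, S_7=-4
t=7: S=-4, d=3, jump=-2, S_8=-6
t=8: S=-6, d=5, jump=4, S_9=-2
t=9: S=-2, d=5, jump=4, S_10=2
t=10: S=2, d=5, jump=4, S_11=6
t=11: S=6, d=6, jump=0, S_12=6
t=12: S=6, d=2, jump=-2, S_13=4

4


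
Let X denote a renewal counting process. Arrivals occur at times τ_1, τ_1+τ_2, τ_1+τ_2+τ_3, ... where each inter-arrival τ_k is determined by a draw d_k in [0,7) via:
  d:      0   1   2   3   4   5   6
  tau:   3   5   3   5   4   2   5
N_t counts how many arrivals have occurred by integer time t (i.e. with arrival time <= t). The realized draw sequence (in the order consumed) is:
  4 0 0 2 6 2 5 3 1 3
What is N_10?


3

draw d_1=4: τ_1=4, arrival time A_1=4
draw d_2=0: τ_2=3, arrival time A_2=7
draw d_3=0: τ_3=3, arrival time A_3=10
draw d_4=2: τ_4=3, arrival time A_4=13
draw d_5=6: τ_5=5, arrival time A_5=18
draw d_6=2: τ_6=3, arrival time A_6=21
draw d_7=5: τ_7=2, arrival time A_7=23
draw d_8=3: τ_8=5, arrival time A_8=28
draw d_9=1: τ_9=5, arrival time A_9=33
draw d_10=3: τ_10=5, arrival time A_10=38
N_t over t=0..10: 0:0 1:0 2:0 3:0 4:1 5:1 6:1 7:2 8:2 9:2 10:3


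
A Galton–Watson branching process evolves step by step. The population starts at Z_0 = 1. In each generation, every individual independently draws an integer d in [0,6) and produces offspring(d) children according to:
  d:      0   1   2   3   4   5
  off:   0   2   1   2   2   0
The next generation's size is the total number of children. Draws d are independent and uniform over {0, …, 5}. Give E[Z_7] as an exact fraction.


Outcome values over d=0..5: [0, 2, 1, 2, 2, 0]
Σy = 7, Σy² = 13, M = 6
μ = 7/6 = 7/6,  σ² = 13/6 − (7/6)² = 29/36
E[Z_0] = 1
E[Z_1] = 7/6·E[Z_0] = 7/6
E[Z_2] = 7/6·E[Z_1] = 49/36
E[Z_3] = 7/6·E[Z_2] = 343/216
E[Z_4] = 7/6·E[Z_3] = 2401/1296
E[Z_5] = 7/6·E[Z_4] = 16807/7776
E[Z_6] = 7/6·E[Z_5] = 117649/46656
E[Z_7] = 7/6·E[Z_6] = 823543/279936

823543/279936


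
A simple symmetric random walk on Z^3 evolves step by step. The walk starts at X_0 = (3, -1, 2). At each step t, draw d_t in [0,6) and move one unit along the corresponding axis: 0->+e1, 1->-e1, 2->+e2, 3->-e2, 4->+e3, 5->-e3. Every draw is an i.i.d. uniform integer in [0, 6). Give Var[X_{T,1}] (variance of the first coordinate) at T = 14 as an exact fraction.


14/3

Outcome values over d=0..5: [1, -1, 0, 0, 0, 0]
Σy = 0, Σy² = 2, M = 6
μ = 0/6 = 0,  σ² = 2/6 − (0)² = 1/3
Independent increments: Var[X_14] = 14·σ² = 14·(1/3) = 14/3


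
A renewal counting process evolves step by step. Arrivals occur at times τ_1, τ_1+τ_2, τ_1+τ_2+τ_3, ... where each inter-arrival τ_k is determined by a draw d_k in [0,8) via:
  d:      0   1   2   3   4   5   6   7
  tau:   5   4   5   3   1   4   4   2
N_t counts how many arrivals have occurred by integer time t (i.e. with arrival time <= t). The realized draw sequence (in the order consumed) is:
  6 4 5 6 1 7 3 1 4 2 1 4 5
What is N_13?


draw d_1=6: τ_1=4, arrival time A_1=4
draw d_2=4: τ_2=1, arrival time A_2=5
draw d_3=5: τ_3=4, arrival time A_3=9
draw d_4=6: τ_4=4, arrival time A_4=13
draw d_5=1: τ_5=4, arrival time A_5=17
draw d_6=7: τ_6=2, arrival time A_6=19
draw d_7=3: τ_7=3, arrival time A_7=22
draw d_8=1: τ_8=4, arrival time A_8=26
draw d_9=4: τ_9=1, arrival time A_9=27
draw d_10=2: τ_10=5, arrival time A_10=32
draw d_11=1: τ_11=4, arrival time A_11=36
draw d_12=4: τ_12=1, arrival time A_12=37
draw d_13=5: τ_13=4, arrival time A_13=41
N_t over t=0..13: 0:0 1:0 2:0 3:0 4:1 5:2 6:2 7:2 8:2 9:3 10:3 11:3 12:3 13:4

4


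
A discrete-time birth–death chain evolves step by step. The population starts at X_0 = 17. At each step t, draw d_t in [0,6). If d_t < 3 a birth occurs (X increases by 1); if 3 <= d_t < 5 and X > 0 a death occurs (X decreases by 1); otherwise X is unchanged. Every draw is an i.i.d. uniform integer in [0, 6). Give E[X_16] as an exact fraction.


X can drop by at most 1 per step and X_0 = 17 > T = 16, so X_t >= 17 − t >= 1 > 0 for every t <= 16: the floor at 0 (the 'and X > 0' condition) never binds. Hence X_16 = X_0 + Σ_{t<16} Y_t with i.i.d. increments Y_t = y(d_t) ∈ {+1, −1, 0}.
Outcome values over d=0..5: [1, 1, 1, -1, -1, 0]
Σy = 1, Σy² = 5, M = 6
μ = 1/6 = 1/6,  σ² = 5/6 − (1/6)² = 29/36
E[X_16] = 17 + 16·(1/6) = 59/3

59/3


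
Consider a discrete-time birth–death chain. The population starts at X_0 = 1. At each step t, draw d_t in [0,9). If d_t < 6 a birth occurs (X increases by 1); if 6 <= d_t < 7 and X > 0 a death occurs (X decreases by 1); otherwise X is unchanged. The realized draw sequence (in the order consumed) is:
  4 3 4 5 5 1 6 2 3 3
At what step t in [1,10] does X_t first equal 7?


t=0: X=1, d=4 → birth, X_1=2
t=1: X=2, d=3 → birth, X_2=3
t=2: X=3, d=4 → birth, X_3=4
t=3: X=4, d=5 → birth, X_4=5
t=4: X=5, d=5 → birth, X_5=6
t=5: X=6, d=1 → birth, X_6=7
t=6: X=7, d=6 → death, X_7=6
t=7: X=6, d=2 → birth, X_8=7
t=8: X=7, d=3 → birth, X_9=8
t=9: X=8, d=3 → birth, X_10=9

6


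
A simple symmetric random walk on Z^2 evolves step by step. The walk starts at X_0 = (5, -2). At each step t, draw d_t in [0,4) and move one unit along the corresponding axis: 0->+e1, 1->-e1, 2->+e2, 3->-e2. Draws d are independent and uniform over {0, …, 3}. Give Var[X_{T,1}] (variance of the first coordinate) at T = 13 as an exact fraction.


Outcome values over d=0..3: [1, -1, 0, 0]
Σy = 0, Σy² = 2, M = 4
μ = 0/4 = 0,  σ² = 2/4 − (0)² = 1/2
Independent increments: Var[X_13] = 13·σ² = 13·(1/2) = 13/2

13/2


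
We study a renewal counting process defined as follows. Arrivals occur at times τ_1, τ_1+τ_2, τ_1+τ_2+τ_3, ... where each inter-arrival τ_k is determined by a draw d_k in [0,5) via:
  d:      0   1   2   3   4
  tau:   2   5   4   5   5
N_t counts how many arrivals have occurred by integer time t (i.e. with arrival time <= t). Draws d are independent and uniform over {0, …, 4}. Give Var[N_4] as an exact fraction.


204/625

Inter-arrival values over d=0..4: [2, 5, 4, 5, 5]
Each d has probability 1/5, so the pmf of τ is: f(2) = 1/5, f(4) = 1/5, f(5) = 3/5
Let p_n(j) = P(N_n = j), with p_0 = [1]. Condition on τ_1: p_n(0) = P(τ > n), and for j >= 1, p_n(j) = Σ_{k<=n} f(k)·p_{n−k}(j−1)
p_1 = [1]  (j = 0)
p_2 = [4/5, 1/5]  (j = 0..1)
p_3 = [4/5, 1/5]  (j = 0..1)
p_4 = [3/5, 9/25, 1/25]  (j = 0..2)
E[N_4] = Σ j·p_4(j) = 11/25;  E[N_4²] = Σ j²·p_4(j) = 13/25
Var[N_4] = 13/25 − (11/25)² = 204/625


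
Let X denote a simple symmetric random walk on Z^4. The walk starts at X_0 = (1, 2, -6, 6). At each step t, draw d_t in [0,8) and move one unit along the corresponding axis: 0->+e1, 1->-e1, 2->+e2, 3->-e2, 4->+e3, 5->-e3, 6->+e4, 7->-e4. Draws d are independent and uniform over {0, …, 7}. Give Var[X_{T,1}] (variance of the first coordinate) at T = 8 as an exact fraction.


Outcome values over d=0..7: [1, -1, 0, 0, 0, 0, 0, 0]
Σy = 0, Σy² = 2, M = 8
μ = 0/8 = 0,  σ² = 2/8 − (0)² = 1/4
Independent increments: Var[X_8] = 8·σ² = 8·(1/4) = 2

2


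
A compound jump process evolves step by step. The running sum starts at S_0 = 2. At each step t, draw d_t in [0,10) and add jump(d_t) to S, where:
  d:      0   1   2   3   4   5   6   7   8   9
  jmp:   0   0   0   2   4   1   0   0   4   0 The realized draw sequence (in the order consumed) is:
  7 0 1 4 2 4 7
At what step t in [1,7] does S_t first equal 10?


t=0: S=2, d=7, jump=0, S_1=2
t=1: S=2, d=0, jump=0, S_2=2
t=2: S=2, d=1, jump=0, S_3=2
t=3: S=2, d=4, jump=4, S_4=6
t=4: S=6, d=2, jump=0, S_5=6
t=5: S=6, d=4, jump=4, S_6=10
t=6: S=10, d=7, jump=0, S_7=10

6


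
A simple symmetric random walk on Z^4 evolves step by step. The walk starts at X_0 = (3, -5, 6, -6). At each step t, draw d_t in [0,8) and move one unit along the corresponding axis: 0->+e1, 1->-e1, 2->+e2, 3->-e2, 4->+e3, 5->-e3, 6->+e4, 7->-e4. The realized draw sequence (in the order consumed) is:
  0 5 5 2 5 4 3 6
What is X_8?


t=0: X=(3, -5, 6, -6), d=0 → +e1, X_1=(4, -5, 6, -6)
t=1: X=(4, -5, 6, -6), d=5 → -e3, X_2=(4, -5, 5, -6)
t=2: X=(4, -5, 5, -6), d=5 → -e3, X_3=(4, -5, 4, -6)
t=3: X=(4, -5, 4, -6), d=2 → +e2, X_4=(4, -4, 4, -6)
t=4: X=(4, -4, 4, -6), d=5 → -e3, X_5=(4, -4, 3, -6)
t=5: X=(4, -4, 3, -6), d=4 → +e3, X_6=(4, -4, 4, -6)
t=6: X=(4, -4, 4, -6), d=3 → -e2, X_7=(4, -5, 4, -6)
t=7: X=(4, -5, 4, -6), d=6 → +e4, X_8=(4, -5, 4, -5)

(4, -5, 4, -5)


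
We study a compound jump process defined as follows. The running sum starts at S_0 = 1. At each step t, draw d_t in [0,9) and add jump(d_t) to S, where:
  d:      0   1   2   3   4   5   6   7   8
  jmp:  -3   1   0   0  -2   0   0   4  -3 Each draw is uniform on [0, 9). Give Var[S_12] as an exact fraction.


Outcome values over d=0..8: [-3, 1, 0, 0, -2, 0, 0, 4, -3]
Σy = -3, Σy² = 39, M = 9
μ = -3/9 = -1/3,  σ² = 39/9 − (-1/3)² = 38/9
Independent increments: Var[S_12] = 12·σ² = 12·(38/9) = 152/3

152/3


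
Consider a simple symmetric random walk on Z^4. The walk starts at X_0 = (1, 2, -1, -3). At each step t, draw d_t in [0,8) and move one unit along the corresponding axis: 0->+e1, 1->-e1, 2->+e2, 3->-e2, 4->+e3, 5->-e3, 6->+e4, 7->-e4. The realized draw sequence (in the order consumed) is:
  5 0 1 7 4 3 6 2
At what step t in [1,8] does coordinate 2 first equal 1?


6

t=0: X=(1, 2, -1, -3), d=5 → -e3, X_1=(1, 2, -2, -3)
t=1: X=(1, 2, -2, -3), d=0 → +e1, X_2=(2, 2, -2, -3)
t=2: X=(2, 2, -2, -3), d=1 → -e1, X_3=(1, 2, -2, -3)
t=3: X=(1, 2, -2, -3), d=7 → -e4, X_4=(1, 2, -2, -4)
t=4: X=(1, 2, -2, -4), d=4 → +e3, X_5=(1, 2, -1, -4)
t=5: X=(1, 2, -1, -4), d=3 → -e2, X_6=(1, 1, -1, -4)
t=6: X=(1, 1, -1, -4), d=6 → +e4, X_7=(1, 1, -1, -3)
t=7: X=(1, 1, -1, -3), d=2 → +e2, X_8=(1, 2, -1, -3)


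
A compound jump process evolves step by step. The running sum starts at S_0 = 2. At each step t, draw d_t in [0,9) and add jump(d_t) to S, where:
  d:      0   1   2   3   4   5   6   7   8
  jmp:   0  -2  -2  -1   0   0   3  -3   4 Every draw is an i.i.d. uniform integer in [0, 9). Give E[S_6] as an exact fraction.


Outcome values over d=0..8: [0, -2, -2, -1, 0, 0, 3, -3, 4]
Σy = -1, Σy² = 43, M = 9
μ = -1/9 = -1/9,  σ² = 43/9 − (-1/9)² = 386/81
E[S_6] = 2 + 6·(-1/9) = 4/3

4/3


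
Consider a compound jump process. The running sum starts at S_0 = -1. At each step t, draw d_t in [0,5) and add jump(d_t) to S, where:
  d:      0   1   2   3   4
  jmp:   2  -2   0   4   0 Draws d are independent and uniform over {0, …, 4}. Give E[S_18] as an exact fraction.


67/5

Outcome values over d=0..4: [2, -2, 0, 4, 0]
Σy = 4, Σy² = 24, M = 5
μ = 4/5 = 4/5,  σ² = 24/5 − (4/5)² = 104/25
E[S_18] = -1 + 18·(4/5) = 67/5


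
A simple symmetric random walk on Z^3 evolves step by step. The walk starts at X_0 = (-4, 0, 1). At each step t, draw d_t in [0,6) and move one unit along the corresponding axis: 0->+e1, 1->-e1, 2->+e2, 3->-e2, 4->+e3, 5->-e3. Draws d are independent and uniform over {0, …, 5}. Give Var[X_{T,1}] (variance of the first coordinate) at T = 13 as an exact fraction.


Outcome values over d=0..5: [1, -1, 0, 0, 0, 0]
Σy = 0, Σy² = 2, M = 6
μ = 0/6 = 0,  σ² = 2/6 − (0)² = 1/3
Independent increments: Var[X_13] = 13·σ² = 13·(1/3) = 13/3

13/3


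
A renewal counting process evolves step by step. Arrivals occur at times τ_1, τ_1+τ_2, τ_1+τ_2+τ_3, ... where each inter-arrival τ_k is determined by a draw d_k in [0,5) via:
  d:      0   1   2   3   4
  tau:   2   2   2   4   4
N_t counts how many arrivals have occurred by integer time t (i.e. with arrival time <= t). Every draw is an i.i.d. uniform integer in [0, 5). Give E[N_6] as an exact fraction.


Inter-arrival values over d=0..4: [2, 2, 2, 4, 4]
Each d has probability 1/5, so the pmf of τ is: f(2) = 3/5, f(4) = 2/5
Renewal equation for m(n) = E[N_n]: condition on τ_1 = k (if k <= n, one arrival plus a fresh copy on the remaining n−k steps): m(n) = F(n) + Σ_{k<=n} f(k)·m(n−k), where F(n) = P(τ <= n) and m(0) = 0
m(1) = F(1) = 0
m(2) = F(2) = 3/5
m(3) = F(3) = 3/5
m(4) = F(4) + f(2)·m(2) = 1 + 3/5·3/5 = 34/25
m(5) = F(5) + f(2)·m(3) = 1 + 3/5·3/5 = 34/25
m(6) = F(6) + f(2)·m(4) + f(4)·m(2) = 1 + 3/5·34/25 + 2/5·3/5 = 257/125
E[N_6] = m(6) = 257/125

257/125


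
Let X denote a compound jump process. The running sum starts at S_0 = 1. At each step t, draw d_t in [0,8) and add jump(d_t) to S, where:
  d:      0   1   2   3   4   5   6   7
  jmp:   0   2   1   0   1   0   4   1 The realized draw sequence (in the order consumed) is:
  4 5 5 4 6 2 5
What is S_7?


8

t=0: S=1, d=4, jump=1, S_1=2
t=1: S=2, d=5, jump=0, S_2=2
t=2: S=2, d=5, jump=0, S_3=2
t=3: S=2, d=4, jump=1, S_4=3
t=4: S=3, d=6, jump=4, S_5=7
t=5: S=7, d=2, jump=1, S_6=8
t=6: S=8, d=5, jump=0, S_7=8


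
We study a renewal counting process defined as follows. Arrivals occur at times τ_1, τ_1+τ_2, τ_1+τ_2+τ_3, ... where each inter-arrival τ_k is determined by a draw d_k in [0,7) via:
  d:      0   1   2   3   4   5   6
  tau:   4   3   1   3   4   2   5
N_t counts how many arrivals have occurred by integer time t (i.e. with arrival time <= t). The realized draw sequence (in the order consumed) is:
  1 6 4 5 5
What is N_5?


draw d_1=1: τ_1=3, arrival time A_1=3
draw d_2=6: τ_2=5, arrival time A_2=8
draw d_3=4: τ_3=4, arrival time A_3=12
draw d_4=5: τ_4=2, arrival time A_4=14
draw d_5=5: τ_5=2, arrival time A_5=16
N_t over t=0..5: 0:0 1:0 2:0 3:1 4:1 5:1

1


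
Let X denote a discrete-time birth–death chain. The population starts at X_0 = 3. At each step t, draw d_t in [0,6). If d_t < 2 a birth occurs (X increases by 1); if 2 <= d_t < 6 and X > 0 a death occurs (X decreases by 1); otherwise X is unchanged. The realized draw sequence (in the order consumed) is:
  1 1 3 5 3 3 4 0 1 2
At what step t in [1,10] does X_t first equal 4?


t=0: X=3, d=1 → birth, X_1=4
t=1: X=4, d=1 → birth, X_2=5
t=2: X=5, d=3 → death, X_3=4
t=3: X=4, d=5 → death, X_4=3
t=4: X=3, d=3 → death, X_5=2
t=5: X=2, d=3 → death, X_6=1
t=6: X=1, d=4 → death, X_7=0
t=7: X=0, d=0 → birth, X_8=1
t=8: X=1, d=1 → birth, X_9=2
t=9: X=2, d=2 → death, X_10=1

1


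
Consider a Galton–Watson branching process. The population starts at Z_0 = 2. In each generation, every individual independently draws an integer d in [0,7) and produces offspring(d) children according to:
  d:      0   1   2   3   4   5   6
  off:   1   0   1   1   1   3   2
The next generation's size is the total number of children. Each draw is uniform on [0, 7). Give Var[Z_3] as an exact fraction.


1188108/117649

Outcome values over d=0..6: [1, 0, 1, 1, 1, 3, 2]
Σy = 9, Σy² = 17, M = 7
μ = 9/7 = 9/7,  σ² = 17/7 − (9/7)² = 38/49
V_0 = 0, E_0 = 2
V_1 = 38/49·E_0 + (9/7)²·V_0 = 76/49;  E_1 = 18/7
V_2 = 38/49·E_1 + (9/7)²·V_1 = 10944/2401;  E_2 = 162/49
V_3 = 38/49·E_2 + (9/7)²·V_2 = 1188108/117649;  E_3 = 1458/343


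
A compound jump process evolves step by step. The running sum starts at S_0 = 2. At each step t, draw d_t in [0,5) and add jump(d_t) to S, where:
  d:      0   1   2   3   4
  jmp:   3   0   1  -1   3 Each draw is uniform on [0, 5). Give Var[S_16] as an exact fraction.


Outcome values over d=0..4: [3, 0, 1, -1, 3]
Σy = 6, Σy² = 20, M = 5
μ = 6/5 = 6/5,  σ² = 20/5 − (6/5)² = 64/25
Independent increments: Var[S_16] = 16·σ² = 16·(64/25) = 1024/25

1024/25


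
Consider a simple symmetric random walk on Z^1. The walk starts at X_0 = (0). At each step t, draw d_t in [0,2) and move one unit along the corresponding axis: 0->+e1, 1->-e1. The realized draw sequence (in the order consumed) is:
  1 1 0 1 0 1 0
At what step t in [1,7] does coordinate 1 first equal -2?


t=0: X=(0), d=1 → -e1, X_1=(-1)
t=1: X=(-1), d=1 → -e1, X_2=(-2)
t=2: X=(-2), d=0 → +e1, X_3=(-1)
t=3: X=(-1), d=1 → -e1, X_4=(-2)
t=4: X=(-2), d=0 → +e1, X_5=(-1)
t=5: X=(-1), d=1 → -e1, X_6=(-2)
t=6: X=(-2), d=0 → +e1, X_7=(-1)

2


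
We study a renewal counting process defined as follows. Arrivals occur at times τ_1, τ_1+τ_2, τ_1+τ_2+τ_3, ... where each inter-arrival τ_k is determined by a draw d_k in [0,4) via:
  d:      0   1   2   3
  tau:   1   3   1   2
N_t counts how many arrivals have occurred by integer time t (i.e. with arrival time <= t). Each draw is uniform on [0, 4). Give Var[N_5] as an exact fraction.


13/16

Inter-arrival values over d=0..3: [1, 3, 1, 2]
Each d has probability 1/4, so the pmf of τ is: f(1) = 1/2, f(2) = 1/4, f(3) = 1/4
Let p_n(j) = P(N_n = j), with p_0 = [1]. Condition on τ_1: p_n(0) = P(τ > n), and for j >= 1, p_n(j) = Σ_{k<=n} f(k)·p_{n−k}(j−1)
p_1 = [1/2, 1/2]  (j = 0..1)
p_2 = [1/4, 1/2, 1/4]  (j = 0..2)
p_3 = [0, 1/2, 3/8, 1/8]  (j = 0..3)
p_4 = [0, 3/16, 1/2, 1/4, 1/16]  (j = 0..4)
p_5 = [0, 1/16, 11/32, 13/32, 5/32, 1/32]  (j = 0..5)
E[N_5] = Σ j·p_5(j) = 11/4;  E[N_5²] = Σ j²·p_5(j) = 67/8
Var[N_5] = 67/8 − (11/4)² = 13/16


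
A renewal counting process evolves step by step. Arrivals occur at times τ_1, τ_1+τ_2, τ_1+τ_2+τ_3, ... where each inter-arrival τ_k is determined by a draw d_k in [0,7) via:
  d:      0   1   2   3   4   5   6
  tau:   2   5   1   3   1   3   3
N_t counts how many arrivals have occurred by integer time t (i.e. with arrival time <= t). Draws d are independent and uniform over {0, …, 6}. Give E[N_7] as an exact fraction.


2080059/823543

Inter-arrival values over d=0..6: [2, 5, 1, 3, 1, 3, 3]
Each d has probability 1/7, so the pmf of τ is: f(1) = 2/7, f(2) = 1/7, f(3) = 3/7, f(5) = 1/7
Renewal equation for m(n) = E[N_n]: condition on τ_1 = k (if k <= n, one arrival plus a fresh copy on the remaining n−k steps): m(n) = F(n) + Σ_{k<=n} f(k)·m(n−k), where F(n) = P(τ <= n) and m(0) = 0
m(1) = F(1) = 2/7
m(2) = F(2) + f(1)·m(1) = 3/7 + 2/7·2/7 = 25/49
m(3) = F(3) + f(1)·m(2) + f(2)·m(1) = 6/7 + 2/7·25/49 + 1/7·2/7 = 358/343
m(4) = F(4) + f(1)·m(3) + f(2)·m(2) + f(3)·m(1) = 6/7 + 2/7·358/343 + 1/7·25/49 + 3/7·2/7 = 3243/2401
m(5) = F(5) + f(1)·m(4) + f(2)·m(3) + f(3)·m(2) = 1 + 2/7·3243/2401 + 1/7·358/343 + 3/7·25/49 = 29474/16807
m(6) = F(6) + f(1)·m(5) + f(2)·m(4) + f(3)·m(3) + f(5)·m(1) = 1 + 2/7·29474/16807 + 1/7·3243/2401 + 3/7·358/343 + 1/7·2/7 = 256726/117649
m(7) = F(7) + f(1)·m(6) + f(2)·m(5) + f(3)·m(4) + f(5)·m(2) = 1 + 2/7·256726/117649 + 1/7·29474/16807 + 3/7·3243/2401 + 1/7·25/49 = 2080059/823543
E[N_7] = m(7) = 2080059/823543


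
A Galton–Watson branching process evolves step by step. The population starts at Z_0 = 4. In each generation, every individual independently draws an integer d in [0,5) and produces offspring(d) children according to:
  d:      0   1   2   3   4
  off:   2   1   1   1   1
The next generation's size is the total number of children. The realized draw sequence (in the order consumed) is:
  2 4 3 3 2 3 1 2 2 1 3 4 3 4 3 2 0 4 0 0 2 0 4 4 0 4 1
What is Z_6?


9

gen 0: Z_0=4, draws=[2, 4, 3, 3], offspring=[1, 1, 1, 1], Z_1=4
gen 1: Z_1=4, draws=[2, 3, 1, 2], offspring=[1, 1, 1, 1], Z_2=4
gen 2: Z_2=4, draws=[2, 1, 3, 4], offspring=[1, 1, 1, 1], Z_3=4
gen 3: Z_3=4, draws=[3, 4, 3, 2], offspring=[1, 1, 1, 1], Z_4=4
gen 4: Z_4=4, draws=[0, 4, 0, 0], offspring=[2, 1, 2, 2], Z_5=7
gen 5: Z_5=7, draws=[2, 0, 4, 4, 0, 4, 1], offspring=[1, 2, 1, 1, 2, 1, 1], Z_6=9


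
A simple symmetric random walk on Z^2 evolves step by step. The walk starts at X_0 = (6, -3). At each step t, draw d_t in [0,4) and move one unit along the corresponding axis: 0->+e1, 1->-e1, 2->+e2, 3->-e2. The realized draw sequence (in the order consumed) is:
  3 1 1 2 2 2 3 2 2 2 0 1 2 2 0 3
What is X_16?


t=0: X=(6, -3), d=3 → -e2, X_1=(6, -4)
t=1: X=(6, -4), d=1 → -e1, X_2=(5, -4)
t=2: X=(5, -4), d=1 → -e1, X_3=(4, -4)
t=3: X=(4, -4), d=2 → +e2, X_4=(4, -3)
t=4: X=(4, -3), d=2 → +e2, X_5=(4, -2)
t=5: X=(4, -2), d=2 → +e2, X_6=(4, -1)
t=6: X=(4, -1), d=3 → -e2, X_7=(4, -2)
t=7: X=(4, -2), d=2 → +e2, X_8=(4, -1)
t=8: X=(4, -1), d=2 → +e2, X_9=(4, 0)
t=9: X=(4, 0), d=2 → +e2, X_10=(4, 1)
t=10: X=(4, 1), d=0 → +e1, X_11=(5, 1)
t=11: X=(5, 1), d=1 → -e1, X_12=(4, 1)
t=12: X=(4, 1), d=2 → +e2, X_13=(4, 2)
t=13: X=(4, 2), d=2 → +e2, X_14=(4, 3)
t=14: X=(4, 3), d=0 → +e1, X_15=(5, 3)
t=15: X=(5, 3), d=3 → -e2, X_16=(5, 2)

(5, 2)


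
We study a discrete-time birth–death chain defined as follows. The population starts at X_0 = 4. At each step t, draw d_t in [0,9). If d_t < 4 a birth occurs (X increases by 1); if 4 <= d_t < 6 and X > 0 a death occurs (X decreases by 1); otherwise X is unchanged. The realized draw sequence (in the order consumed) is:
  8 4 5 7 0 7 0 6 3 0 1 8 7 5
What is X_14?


t=0: X=4, d=8 → hold, X_1=4
t=1: X=4, d=4 → death, X_2=3
t=2: X=3, d=5 → death, X_3=2
t=3: X=2, d=7 → hold, X_4=2
t=4: X=2, d=0 → birth, X_5=3
t=5: X=3, d=7 → hold, X_6=3
t=6: X=3, d=0 → birth, X_7=4
t=7: X=4, d=6 → hold, X_8=4
t=8: X=4, d=3 → birth, X_9=5
t=9: X=5, d=0 → birth, X_10=6
t=10: X=6, d=1 → birth, X_11=7
t=11: X=7, d=8 → hold, X_12=7
t=12: X=7, d=7 → hold, X_13=7
t=13: X=7, d=5 → death, X_14=6

6
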